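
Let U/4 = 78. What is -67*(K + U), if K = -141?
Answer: -11457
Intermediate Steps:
U = 312 (U = 4*78 = 312)
-67*(K + U) = -67*(-141 + 312) = -67*171 = -11457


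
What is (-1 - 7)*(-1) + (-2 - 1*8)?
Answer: -2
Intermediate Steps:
(-1 - 7)*(-1) + (-2 - 1*8) = -8*(-1) + (-2 - 8) = 8 - 10 = -2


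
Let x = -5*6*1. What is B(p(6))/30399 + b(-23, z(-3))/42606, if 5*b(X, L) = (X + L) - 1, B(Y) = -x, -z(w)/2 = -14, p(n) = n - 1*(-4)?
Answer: 1085416/1079316495 ≈ 0.0010057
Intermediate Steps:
p(n) = 4 + n (p(n) = n + 4 = 4 + n)
x = -30 (x = -30*1 = -30)
z(w) = 28 (z(w) = -2*(-14) = 28)
B(Y) = 30 (B(Y) = -1*(-30) = 30)
b(X, L) = -⅕ + L/5 + X/5 (b(X, L) = ((X + L) - 1)/5 = ((L + X) - 1)/5 = (-1 + L + X)/5 = -⅕ + L/5 + X/5)
B(p(6))/30399 + b(-23, z(-3))/42606 = 30/30399 + (-⅕ + (⅕)*28 + (⅕)*(-23))/42606 = 30*(1/30399) + (-⅕ + 28/5 - 23/5)*(1/42606) = 10/10133 + (⅘)*(1/42606) = 10/10133 + 2/106515 = 1085416/1079316495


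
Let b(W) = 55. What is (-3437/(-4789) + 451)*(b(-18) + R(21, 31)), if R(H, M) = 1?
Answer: 121143456/4789 ≈ 25296.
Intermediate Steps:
(-3437/(-4789) + 451)*(b(-18) + R(21, 31)) = (-3437/(-4789) + 451)*(55 + 1) = (-3437*(-1/4789) + 451)*56 = (3437/4789 + 451)*56 = (2163276/4789)*56 = 121143456/4789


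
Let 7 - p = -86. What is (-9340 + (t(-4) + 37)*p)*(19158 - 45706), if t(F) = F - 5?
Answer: 178827328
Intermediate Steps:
t(F) = -5 + F
p = 93 (p = 7 - 1*(-86) = 7 + 86 = 93)
(-9340 + (t(-4) + 37)*p)*(19158 - 45706) = (-9340 + ((-5 - 4) + 37)*93)*(19158 - 45706) = (-9340 + (-9 + 37)*93)*(-26548) = (-9340 + 28*93)*(-26548) = (-9340 + 2604)*(-26548) = -6736*(-26548) = 178827328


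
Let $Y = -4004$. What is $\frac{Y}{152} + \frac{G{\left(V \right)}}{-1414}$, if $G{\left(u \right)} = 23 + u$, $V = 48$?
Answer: $- \frac{354528}{13433} \approx -26.392$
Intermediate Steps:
$\frac{Y}{152} + \frac{G{\left(V \right)}}{-1414} = - \frac{4004}{152} + \frac{23 + 48}{-1414} = \left(-4004\right) \frac{1}{152} + 71 \left(- \frac{1}{1414}\right) = - \frac{1001}{38} - \frac{71}{1414} = - \frac{354528}{13433}$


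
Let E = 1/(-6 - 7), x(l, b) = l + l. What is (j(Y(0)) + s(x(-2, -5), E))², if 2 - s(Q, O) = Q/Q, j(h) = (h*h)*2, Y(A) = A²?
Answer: 1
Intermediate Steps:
x(l, b) = 2*l
j(h) = 2*h² (j(h) = h²*2 = 2*h²)
E = -1/13 (E = 1/(-13) = -1/13 ≈ -0.076923)
s(Q, O) = 1 (s(Q, O) = 2 - Q/Q = 2 - 1*1 = 2 - 1 = 1)
(j(Y(0)) + s(x(-2, -5), E))² = (2*(0²)² + 1)² = (2*0² + 1)² = (2*0 + 1)² = (0 + 1)² = 1² = 1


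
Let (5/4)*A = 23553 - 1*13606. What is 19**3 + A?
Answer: 74083/5 ≈ 14817.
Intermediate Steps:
A = 39788/5 (A = 4*(23553 - 1*13606)/5 = 4*(23553 - 13606)/5 = (4/5)*9947 = 39788/5 ≈ 7957.6)
19**3 + A = 19**3 + 39788/5 = 6859 + 39788/5 = 74083/5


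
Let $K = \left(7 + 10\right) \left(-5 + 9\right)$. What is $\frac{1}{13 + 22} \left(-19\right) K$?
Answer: $- \frac{1292}{35} \approx -36.914$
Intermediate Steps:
$K = 68$ ($K = 17 \cdot 4 = 68$)
$\frac{1}{13 + 22} \left(-19\right) K = \frac{1}{13 + 22} \left(-19\right) 68 = \frac{1}{35} \left(-19\right) 68 = \left(- \frac{19}{35}\right) 68 = - \frac{1292}{35}$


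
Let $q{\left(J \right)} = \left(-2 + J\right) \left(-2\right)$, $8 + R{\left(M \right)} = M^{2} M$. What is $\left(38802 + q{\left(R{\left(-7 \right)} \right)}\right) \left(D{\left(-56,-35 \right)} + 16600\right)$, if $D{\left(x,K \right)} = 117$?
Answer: $660455236$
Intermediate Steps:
$R{\left(M \right)} = -8 + M^{3}$ ($R{\left(M \right)} = -8 + M^{2} M = -8 + M^{3}$)
$q{\left(J \right)} = 4 - 2 J$
$\left(38802 + q{\left(R{\left(-7 \right)} \right)}\right) \left(D{\left(-56,-35 \right)} + 16600\right) = \left(38802 - \left(-4 + 2 \left(-8 + \left(-7\right)^{3}\right)\right)\right) \left(117 + 16600\right) = \left(38802 - \left(-4 + 2 \left(-8 - 343\right)\right)\right) 16717 = \left(38802 + \left(4 - -702\right)\right) 16717 = \left(38802 + \left(4 + 702\right)\right) 16717 = \left(38802 + 706\right) 16717 = 39508 \cdot 16717 = 660455236$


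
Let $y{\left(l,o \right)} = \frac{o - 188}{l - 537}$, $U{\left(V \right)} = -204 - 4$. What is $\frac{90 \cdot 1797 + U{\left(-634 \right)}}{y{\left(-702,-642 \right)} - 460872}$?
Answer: $- \frac{100062879}{285509789} \approx -0.35047$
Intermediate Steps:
$U{\left(V \right)} = -208$
$y{\left(l,o \right)} = \frac{-188 + o}{-537 + l}$
$\frac{90 \cdot 1797 + U{\left(-634 \right)}}{y{\left(-702,-642 \right)} - 460872} = \frac{90 \cdot 1797 - 208}{\frac{-188 - 642}{-537 - 702} - 460872} = \frac{161730 - 208}{\frac{1}{-1239} \left(-830\right) - 460872} = \frac{161522}{\left(- \frac{1}{1239}\right) \left(-830\right) - 460872} = \frac{161522}{\frac{830}{1239} - 460872} = \frac{161522}{- \frac{571019578}{1239}} = 161522 \left(- \frac{1239}{571019578}\right) = - \frac{100062879}{285509789}$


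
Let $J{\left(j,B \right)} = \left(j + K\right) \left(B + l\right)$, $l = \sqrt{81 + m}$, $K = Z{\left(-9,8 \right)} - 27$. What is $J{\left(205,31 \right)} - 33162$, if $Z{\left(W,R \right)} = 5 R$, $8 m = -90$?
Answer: $-26404 + 327 \sqrt{31} \approx -24583.0$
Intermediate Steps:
$m = - \frac{45}{4}$ ($m = \frac{1}{8} \left(-90\right) = - \frac{45}{4} \approx -11.25$)
$K = 13$ ($K = 5 \cdot 8 - 27 = 40 - 27 = 13$)
$l = \frac{3 \sqrt{31}}{2}$ ($l = \sqrt{81 - \frac{45}{4}} = \sqrt{\frac{279}{4}} = \frac{3 \sqrt{31}}{2} \approx 8.3517$)
$J{\left(j,B \right)} = \left(13 + j\right) \left(B + \frac{3 \sqrt{31}}{2}\right)$ ($J{\left(j,B \right)} = \left(j + 13\right) \left(B + \frac{3 \sqrt{31}}{2}\right) = \left(13 + j\right) \left(B + \frac{3 \sqrt{31}}{2}\right)$)
$J{\left(205,31 \right)} - 33162 = \left(13 \cdot 31 + \frac{39 \sqrt{31}}{2} + 31 \cdot 205 + \frac{3}{2} \cdot 205 \sqrt{31}\right) - 33162 = \left(403 + \frac{39 \sqrt{31}}{2} + 6355 + \frac{615 \sqrt{31}}{2}\right) - 33162 = \left(6758 + 327 \sqrt{31}\right) - 33162 = -26404 + 327 \sqrt{31}$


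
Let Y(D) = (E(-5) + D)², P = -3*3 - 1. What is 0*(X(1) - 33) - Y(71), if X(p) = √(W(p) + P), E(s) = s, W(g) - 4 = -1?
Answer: -4356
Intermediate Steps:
W(g) = 3 (W(g) = 4 - 1 = 3)
P = -10 (P = -9 - 1 = -10)
Y(D) = (-5 + D)²
X(p) = I*√7 (X(p) = √(3 - 10) = √(-7) = I*√7)
0*(X(1) - 33) - Y(71) = 0*(I*√7 - 33) - (-5 + 71)² = 0*(-33 + I*√7) - 1*66² = 0 - 1*4356 = 0 - 4356 = -4356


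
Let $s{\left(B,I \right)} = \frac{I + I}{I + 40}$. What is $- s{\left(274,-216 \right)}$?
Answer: $- \frac{27}{11} \approx -2.4545$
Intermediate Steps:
$s{\left(B,I \right)} = \frac{2 I}{40 + I}$
$- s{\left(274,-216 \right)} = - \frac{2 \left(-216\right)}{40 - 216} = - \frac{2 \left(-216\right)}{-176} = - \frac{2 \left(-216\right) \left(-1\right)}{176} = \left(-1\right) \frac{27}{11} = - \frac{27}{11}$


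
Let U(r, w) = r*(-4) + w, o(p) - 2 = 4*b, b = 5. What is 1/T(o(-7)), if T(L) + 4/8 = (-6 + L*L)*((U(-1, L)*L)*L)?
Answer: 2/12030303 ≈ 1.6625e-7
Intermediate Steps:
o(p) = 22 (o(p) = 2 + 4*5 = 2 + 20 = 22)
U(r, w) = w - 4*r (U(r, w) = -4*r + w = w - 4*r)
T(L) = -1/2 + L**2*(-6 + L**2)*(4 + L) (T(L) = -1/2 + (-6 + L*L)*(((L - 4*(-1))*L)*L) = -1/2 + (-6 + L**2)*(((L + 4)*L)*L) = -1/2 + (-6 + L**2)*(((4 + L)*L)*L) = -1/2 + (-6 + L**2)*((L*(4 + L))*L) = -1/2 + (-6 + L**2)*(L**2*(4 + L)) = -1/2 + L**2*(-6 + L**2)*(4 + L))
1/T(o(-7)) = 1/(-1/2 + 22**4*(4 + 22) - 6*22**2*(4 + 22)) = 1/(-1/2 + 234256*26 - 6*484*26) = 1/(-1/2 + 6090656 - 75504) = 1/(12030303/2) = 2/12030303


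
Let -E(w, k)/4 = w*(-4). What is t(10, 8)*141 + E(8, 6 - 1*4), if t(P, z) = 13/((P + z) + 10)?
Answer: 5417/28 ≈ 193.46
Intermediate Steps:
t(P, z) = 13/(10 + P + z)
E(w, k) = 16*w (E(w, k) = -4*w*(-4) = -(-16)*w = 16*w)
t(10, 8)*141 + E(8, 6 - 1*4) = (13/(10 + 10 + 8))*141 + 16*8 = (13/28)*141 + 128 = 1833/28 + 128 = 5417/28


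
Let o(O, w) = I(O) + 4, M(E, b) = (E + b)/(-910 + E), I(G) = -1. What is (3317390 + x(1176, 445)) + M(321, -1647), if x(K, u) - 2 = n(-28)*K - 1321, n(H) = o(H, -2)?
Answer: 1955245137/589 ≈ 3.3196e+6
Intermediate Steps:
M(E, b) = (E + b)/(-910 + E)
o(O, w) = 3 (o(O, w) = -1 + 4 = 3)
n(H) = 3
x(K, u) = -1319 + 3*K (x(K, u) = 2 + (3*K - 1321) = 2 + (-1321 + 3*K) = -1319 + 3*K)
(3317390 + x(1176, 445)) + M(321, -1647) = (3317390 + (-1319 + 3*1176)) + (321 - 1647)/(-910 + 321) = (3317390 + (-1319 + 3528)) - 1326/(-589) = (3317390 + 2209) - 1/589*(-1326) = 3319599 + 1326/589 = 1955245137/589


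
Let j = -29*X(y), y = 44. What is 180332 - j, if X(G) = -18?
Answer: 179810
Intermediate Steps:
j = 522 (j = -29*(-18) = 522)
180332 - j = 180332 - 1*522 = 180332 - 522 = 179810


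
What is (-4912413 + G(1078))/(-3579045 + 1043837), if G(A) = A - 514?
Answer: 4911849/2535208 ≈ 1.9375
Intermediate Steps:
G(A) = -514 + A
(-4912413 + G(1078))/(-3579045 + 1043837) = (-4912413 + (-514 + 1078))/(-3579045 + 1043837) = (-4912413 + 564)/(-2535208) = -4911849*(-1/2535208) = 4911849/2535208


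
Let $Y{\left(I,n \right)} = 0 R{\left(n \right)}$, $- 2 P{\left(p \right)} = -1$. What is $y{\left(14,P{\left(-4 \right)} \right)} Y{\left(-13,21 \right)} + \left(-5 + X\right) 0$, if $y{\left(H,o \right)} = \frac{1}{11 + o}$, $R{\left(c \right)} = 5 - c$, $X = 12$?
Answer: $0$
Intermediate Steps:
$P{\left(p \right)} = \frac{1}{2}$ ($P{\left(p \right)} = \left(- \frac{1}{2}\right) \left(-1\right) = \frac{1}{2}$)
$Y{\left(I,n \right)} = 0$ ($Y{\left(I,n \right)} = 0 \left(5 - n\right) = 0$)
$y{\left(14,P{\left(-4 \right)} \right)} Y{\left(-13,21 \right)} + \left(-5 + X\right) 0 = \frac{1}{11 + \frac{1}{2}} \cdot 0 + \left(-5 + 12\right) 0 = \frac{1}{\frac{23}{2}} \cdot 0 + 7 \cdot 0 = \frac{2}{23} \cdot 0 + 0 = 0 + 0 = 0$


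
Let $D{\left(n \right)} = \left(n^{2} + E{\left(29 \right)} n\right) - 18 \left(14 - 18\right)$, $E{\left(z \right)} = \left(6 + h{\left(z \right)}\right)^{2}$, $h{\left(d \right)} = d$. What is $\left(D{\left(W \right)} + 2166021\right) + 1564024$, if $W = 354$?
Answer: $4289083$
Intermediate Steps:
$E{\left(z \right)} = \left(6 + z\right)^{2}$
$D{\left(n \right)} = 72 + n^{2} + 1225 n$ ($D{\left(n \right)} = \left(n^{2} + \left(6 + 29\right)^{2} n\right) - 18 \left(14 - 18\right) = \left(n^{2} + 35^{2} n\right) - -72 = \left(n^{2} + 1225 n\right) + 72 = 72 + n^{2} + 1225 n$)
$\left(D{\left(W \right)} + 2166021\right) + 1564024 = \left(\left(72 + 354^{2} + 1225 \cdot 354\right) + 2166021\right) + 1564024 = \left(\left(72 + 125316 + 433650\right) + 2166021\right) + 1564024 = \left(559038 + 2166021\right) + 1564024 = 2725059 + 1564024 = 4289083$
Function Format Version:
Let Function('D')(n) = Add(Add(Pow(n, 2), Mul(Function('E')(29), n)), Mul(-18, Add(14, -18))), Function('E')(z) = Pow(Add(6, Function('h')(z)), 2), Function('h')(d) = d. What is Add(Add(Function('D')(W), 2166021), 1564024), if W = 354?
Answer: 4289083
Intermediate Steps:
Function('E')(z) = Pow(Add(6, z), 2)
Function('D')(n) = Add(72, Pow(n, 2), Mul(1225, n)) (Function('D')(n) = Add(Add(Pow(n, 2), Mul(Pow(Add(6, 29), 2), n)), Mul(-18, Add(14, -18))) = Add(Add(Pow(n, 2), Mul(Pow(35, 2), n)), Mul(-18, -4)) = Add(Add(Pow(n, 2), Mul(1225, n)), 72) = Add(72, Pow(n, 2), Mul(1225, n)))
Add(Add(Function('D')(W), 2166021), 1564024) = Add(Add(Add(72, Pow(354, 2), Mul(1225, 354)), 2166021), 1564024) = Add(Add(Add(72, 125316, 433650), 2166021), 1564024) = Add(Add(559038, 2166021), 1564024) = Add(2725059, 1564024) = 4289083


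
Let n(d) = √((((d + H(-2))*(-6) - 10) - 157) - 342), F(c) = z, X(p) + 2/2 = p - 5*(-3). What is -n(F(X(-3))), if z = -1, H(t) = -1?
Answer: -I*√497 ≈ -22.293*I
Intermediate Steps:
X(p) = 14 + p (X(p) = -1 + (p - 5*(-3)) = -1 + (p + 15) = -1 + (15 + p) = 14 + p)
F(c) = -1
n(d) = √(-503 - 6*d) (n(d) = √((((d - 1)*(-6) - 10) - 157) - 342) = √((((-1 + d)*(-6) - 10) - 157) - 342) = √((((6 - 6*d) - 10) - 157) - 342) = √(((-4 - 6*d) - 157) - 342) = √((-161 - 6*d) - 342) = √(-503 - 6*d))
-n(F(X(-3))) = -√(-503 - 6*(-1)) = -√(-503 + 6) = -√(-497) = -I*√497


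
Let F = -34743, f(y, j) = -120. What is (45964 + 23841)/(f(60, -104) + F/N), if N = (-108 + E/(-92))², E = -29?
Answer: -6851266443445/12071902632 ≈ -567.54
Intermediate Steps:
N = 98148649/8464 (N = (-108 - 29/(-92))² = (-108 - 29*(-1/92))² = (-108 + 29/92)² = (-9907/92)² = 98148649/8464 ≈ 11596.)
(45964 + 23841)/(f(60, -104) + F/N) = (45964 + 23841)/(-120 - 34743/98148649/8464) = 69805/(-120 - 34743*8464/98148649) = 69805/(-120 - 294064752/98148649) = 69805/(-12071902632/98148649) = 69805*(-98148649/12071902632) = -6851266443445/12071902632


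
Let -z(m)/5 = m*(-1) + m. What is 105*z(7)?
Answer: 0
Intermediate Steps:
z(m) = 0 (z(m) = -5*(m*(-1) + m) = -5*(-m + m) = -5*0 = 0)
105*z(7) = 105*0 = 0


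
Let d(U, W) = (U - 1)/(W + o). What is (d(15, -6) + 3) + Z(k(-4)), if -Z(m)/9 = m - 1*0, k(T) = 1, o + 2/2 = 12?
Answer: -16/5 ≈ -3.2000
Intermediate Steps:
o = 11 (o = -1 + 12 = 11)
d(U, W) = (-1 + U)/(11 + W) (d(U, W) = (U - 1)/(W + 11) = (-1 + U)/(11 + W))
Z(m) = -9*m (Z(m) = -9*(m - 1*0) = -9*(m + 0) = -9*m)
(d(15, -6) + 3) + Z(k(-4)) = ((-1 + 15)/(11 - 6) + 3) - 9*1 = (14/5 + 3) - 9 = 29/5 - 9 = -16/5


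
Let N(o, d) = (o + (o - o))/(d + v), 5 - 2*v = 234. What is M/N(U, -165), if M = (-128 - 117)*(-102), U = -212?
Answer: 6984705/212 ≈ 32947.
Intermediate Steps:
v = -229/2 (v = 5/2 - ½*234 = 5/2 - 117 = -229/2 ≈ -114.50)
M = 24990 (M = -245*(-102) = 24990)
N(o, d) = o/(-229/2 + d) (N(o, d) = (o + (o - o))/(d - 229/2) = (o + 0)/(-229/2 + d) = o/(-229/2 + d))
M/N(U, -165) = 24990/((2*(-212)/(-229 + 2*(-165)))) = 24990/((2*(-212)/(-229 - 330))) = 24990/((2*(-212)/(-559))) = 24990/((2*(-212)*(-1/559))) = 24990/(424/559) = 24990*(559/424) = 6984705/212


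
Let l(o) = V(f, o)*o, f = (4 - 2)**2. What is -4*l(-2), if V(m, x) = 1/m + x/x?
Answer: 10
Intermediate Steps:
f = 4 (f = 2**2 = 4)
V(m, x) = 1 + 1/m (V(m, x) = 1/m + 1 = 1 + 1/m)
l(o) = 5*o/4 (l(o) = ((1 + 4)/4)*o = ((1/4)*5)*o = 5*o/4)
-4*l(-2) = -5*(-2) = -4*(-5/2) = 10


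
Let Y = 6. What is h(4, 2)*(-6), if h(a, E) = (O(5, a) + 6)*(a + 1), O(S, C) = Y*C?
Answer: -900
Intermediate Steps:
O(S, C) = 6*C
h(a, E) = (1 + a)*(6 + 6*a) (h(a, E) = (6*a + 6)*(a + 1) = (6 + 6*a)*(1 + a) = (1 + a)*(6 + 6*a))
h(4, 2)*(-6) = (6 + 6*4² + 12*4)*(-6) = (6 + 6*16 + 48)*(-6) = (6 + 96 + 48)*(-6) = 150*(-6) = -900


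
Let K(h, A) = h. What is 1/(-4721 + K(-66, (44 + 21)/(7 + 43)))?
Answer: -1/4787 ≈ -0.00020890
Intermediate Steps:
1/(-4721 + K(-66, (44 + 21)/(7 + 43))) = 1/(-4721 - 66) = 1/(-4787) = -1/4787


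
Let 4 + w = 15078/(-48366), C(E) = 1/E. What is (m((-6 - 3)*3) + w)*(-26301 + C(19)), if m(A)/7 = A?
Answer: 778703563348/153159 ≈ 5.0843e+6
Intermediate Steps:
m(A) = 7*A
w = -34757/8061 (w = -4 + 15078/(-48366) = -4 + 15078*(-1/48366) = -4 - 2513/8061 = -34757/8061 ≈ -4.3117)
(m((-6 - 3)*3) + w)*(-26301 + C(19)) = (7*((-6 - 3)*3) - 34757/8061)*(-26301 + 1/19) = (7*(-9*3) - 34757/8061)*(-26301 + 1/19) = (7*(-27) - 34757/8061)*(-499718/19) = (-189 - 34757/8061)*(-499718/19) = -1558286/8061*(-499718/19) = 778703563348/153159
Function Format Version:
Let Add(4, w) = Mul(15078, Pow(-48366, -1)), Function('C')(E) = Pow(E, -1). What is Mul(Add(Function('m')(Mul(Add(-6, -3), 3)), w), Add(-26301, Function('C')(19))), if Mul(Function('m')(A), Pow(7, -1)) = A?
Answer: Rational(778703563348, 153159) ≈ 5.0843e+6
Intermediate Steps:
Function('m')(A) = Mul(7, A)
w = Rational(-34757, 8061) (w = Add(-4, Mul(15078, Pow(-48366, -1))) = Add(-4, Mul(15078, Rational(-1, 48366))) = Add(-4, Rational(-2513, 8061)) = Rational(-34757, 8061) ≈ -4.3117)
Mul(Add(Function('m')(Mul(Add(-6, -3), 3)), w), Add(-26301, Function('C')(19))) = Mul(Add(Mul(7, Mul(Add(-6, -3), 3)), Rational(-34757, 8061)), Add(-26301, Pow(19, -1))) = Mul(Add(Mul(7, Mul(-9, 3)), Rational(-34757, 8061)), Add(-26301, Rational(1, 19))) = Mul(Add(Mul(7, -27), Rational(-34757, 8061)), Rational(-499718, 19)) = Mul(Add(-189, Rational(-34757, 8061)), Rational(-499718, 19)) = Mul(Rational(-1558286, 8061), Rational(-499718, 19)) = Rational(778703563348, 153159)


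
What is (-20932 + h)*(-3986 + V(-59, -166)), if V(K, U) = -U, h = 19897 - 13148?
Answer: 54179060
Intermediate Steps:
h = 6749
(-20932 + h)*(-3986 + V(-59, -166)) = (-20932 + 6749)*(-3986 - 1*(-166)) = -14183*(-3986 + 166) = -14183*(-3820) = 54179060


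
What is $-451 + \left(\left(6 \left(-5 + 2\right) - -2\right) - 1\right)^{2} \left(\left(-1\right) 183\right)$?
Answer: $-53338$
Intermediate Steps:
$-451 + \left(\left(6 \left(-5 + 2\right) - -2\right) - 1\right)^{2} \left(\left(-1\right) 183\right) = -451 + \left(\left(6 \left(-3\right) + 2\right) - 1\right)^{2} \left(-183\right) = -451 + \left(\left(-18 + 2\right) - 1\right)^{2} \left(-183\right) = -451 + \left(-16 - 1\right)^{2} \left(-183\right) = -451 + \left(-17\right)^{2} \left(-183\right) = -451 + 289 \left(-183\right) = -451 - 52887 = -53338$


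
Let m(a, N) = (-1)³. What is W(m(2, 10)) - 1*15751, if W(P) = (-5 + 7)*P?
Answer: -15753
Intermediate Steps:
m(a, N) = -1
W(P) = 2*P
W(m(2, 10)) - 1*15751 = 2*(-1) - 1*15751 = -2 - 15751 = -15753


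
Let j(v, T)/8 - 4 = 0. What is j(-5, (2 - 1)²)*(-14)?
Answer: -448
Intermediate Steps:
j(v, T) = 32 (j(v, T) = 32 + 8*0 = 32 + 0 = 32)
j(-5, (2 - 1)²)*(-14) = 32*(-14) = -448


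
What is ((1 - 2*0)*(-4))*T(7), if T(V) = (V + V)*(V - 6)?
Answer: -56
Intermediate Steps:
T(V) = 2*V*(-6 + V) (T(V) = (2*V)*(-6 + V) = 2*V*(-6 + V))
((1 - 2*0)*(-4))*T(7) = ((1 - 2*0)*(-4))*(2*7*(-6 + 7)) = ((1 + 0)*(-4))*(2*7*1) = (1*(-4))*14 = -4*14 = -56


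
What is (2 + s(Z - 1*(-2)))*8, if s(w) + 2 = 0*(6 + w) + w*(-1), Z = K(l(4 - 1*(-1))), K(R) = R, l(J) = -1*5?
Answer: 24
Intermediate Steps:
l(J) = -5
Z = -5
s(w) = -2 - w (s(w) = -2 + (0*(6 + w) + w*(-1)) = -2 + (0 - w) = -2 - w)
(2 + s(Z - 1*(-2)))*8 = (2 + (-2 - (-5 - 1*(-2))))*8 = (2 + (-2 - (-5 + 2)))*8 = (2 + (-2 - 1*(-3)))*8 = (2 + (-2 + 3))*8 = (2 + 1)*8 = 3*8 = 24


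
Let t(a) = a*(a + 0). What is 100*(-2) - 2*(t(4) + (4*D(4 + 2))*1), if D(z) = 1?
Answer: -240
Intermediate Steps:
t(a) = a² (t(a) = a*a = a²)
100*(-2) - 2*(t(4) + (4*D(4 + 2))*1) = 100*(-2) - 2*(4² + (4*1)*1) = -200 - 2*(16 + 4*1) = -200 - 2*(16 + 4) = -200 - 2*20 = -200 - 40 = -240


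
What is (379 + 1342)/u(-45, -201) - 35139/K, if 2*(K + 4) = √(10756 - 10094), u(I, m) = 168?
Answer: -3593249/3864 - 2703*√662/23 ≈ -3953.7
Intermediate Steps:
K = -4 + √662/2 (K = -4 + √(10756 - 10094)/2 = -4 + √662/2 ≈ 8.8647)
(379 + 1342)/u(-45, -201) - 35139/K = (379 + 1342)/168 - 35139/(-4 + √662/2) = 1721*(1/168) - 35139/(-4 + √662/2) = 1721/168 - 35139/(-4 + √662/2)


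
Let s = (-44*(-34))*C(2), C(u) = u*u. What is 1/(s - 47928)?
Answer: -1/41944 ≈ -2.3841e-5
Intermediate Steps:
C(u) = u**2
s = 5984 (s = -44*(-34)*2**2 = 1496*4 = 5984)
1/(s - 47928) = 1/(5984 - 47928) = 1/(-41944) = -1/41944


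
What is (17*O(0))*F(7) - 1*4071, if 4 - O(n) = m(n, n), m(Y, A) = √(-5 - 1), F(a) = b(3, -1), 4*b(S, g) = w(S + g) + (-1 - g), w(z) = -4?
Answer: -4139 + 17*I*√6 ≈ -4139.0 + 41.641*I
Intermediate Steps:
b(S, g) = -5/4 - g/4 (b(S, g) = (-4 + (-1 - g))/4 = (-5 - g)/4 = -5/4 - g/4)
F(a) = -1 (F(a) = -5/4 - ¼*(-1) = -5/4 + ¼ = -1)
m(Y, A) = I*√6 (m(Y, A) = √(-6) = I*√6)
O(n) = 4 - I*√6
(17*O(0))*F(7) - 1*4071 = (17*(4 - I*√6))*(-1) - 1*4071 = (68 - 17*I*√6)*(-1) - 4071 = (-68 + 17*I*√6) - 4071 = -4139 + 17*I*√6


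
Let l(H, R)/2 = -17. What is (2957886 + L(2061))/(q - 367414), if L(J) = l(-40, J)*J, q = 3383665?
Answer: 106956/111713 ≈ 0.95742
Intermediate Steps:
l(H, R) = -34 (l(H, R) = 2*(-17) = -34)
L(J) = -34*J
(2957886 + L(2061))/(q - 367414) = (2957886 - 34*2061)/(3383665 - 367414) = (2957886 - 70074)/3016251 = 2887812*(1/3016251) = 106956/111713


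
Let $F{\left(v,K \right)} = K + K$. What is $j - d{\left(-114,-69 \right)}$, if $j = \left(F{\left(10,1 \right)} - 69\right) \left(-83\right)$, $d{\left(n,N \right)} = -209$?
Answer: $5770$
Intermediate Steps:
$F{\left(v,K \right)} = 2 K$
$j = 5561$ ($j = \left(2 \cdot 1 - 69\right) \left(-83\right) = \left(2 - 69\right) \left(-83\right) = \left(-67\right) \left(-83\right) = 5561$)
$j - d{\left(-114,-69 \right)} = 5561 - -209 = 5561 + 209 = 5770$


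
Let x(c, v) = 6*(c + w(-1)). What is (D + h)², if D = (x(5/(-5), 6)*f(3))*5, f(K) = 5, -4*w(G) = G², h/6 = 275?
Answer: 8555625/4 ≈ 2.1389e+6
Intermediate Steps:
h = 1650 (h = 6*275 = 1650)
w(G) = -G²/4
x(c, v) = -3/2 + 6*c (x(c, v) = 6*(c - ¼*(-1)²) = 6*(c - ¼*1) = 6*(c - ¼) = 6*(-¼ + c) = -3/2 + 6*c)
D = -375/2 (D = ((-3/2 + 6*(5/(-5)))*5)*5 = ((-3/2 + 6*(5*(-⅕)))*5)*5 = ((-3/2 + 6*(-1))*5)*5 = ((-3/2 - 6)*5)*5 = -15/2*5*5 = -75/2*5 = -375/2 ≈ -187.50)
(D + h)² = (-375/2 + 1650)² = (2925/2)² = 8555625/4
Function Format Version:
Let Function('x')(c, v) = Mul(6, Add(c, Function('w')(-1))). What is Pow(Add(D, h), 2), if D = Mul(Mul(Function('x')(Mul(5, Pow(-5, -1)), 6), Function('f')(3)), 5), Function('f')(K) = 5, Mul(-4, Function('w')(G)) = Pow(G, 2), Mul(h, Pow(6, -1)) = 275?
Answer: Rational(8555625, 4) ≈ 2.1389e+6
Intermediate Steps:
h = 1650 (h = Mul(6, 275) = 1650)
Function('w')(G) = Mul(Rational(-1, 4), Pow(G, 2))
Function('x')(c, v) = Add(Rational(-3, 2), Mul(6, c)) (Function('x')(c, v) = Mul(6, Add(c, Mul(Rational(-1, 4), Pow(-1, 2)))) = Mul(6, Add(c, Mul(Rational(-1, 4), 1))) = Mul(6, Add(c, Rational(-1, 4))) = Mul(6, Add(Rational(-1, 4), c)) = Add(Rational(-3, 2), Mul(6, c)))
D = Rational(-375, 2) (D = Mul(Mul(Add(Rational(-3, 2), Mul(6, Mul(5, Pow(-5, -1)))), 5), 5) = Mul(Mul(Add(Rational(-3, 2), Mul(6, Mul(5, Rational(-1, 5)))), 5), 5) = Mul(Mul(Add(Rational(-3, 2), Mul(6, -1)), 5), 5) = Mul(Mul(Add(Rational(-3, 2), -6), 5), 5) = Mul(Mul(Rational(-15, 2), 5), 5) = Mul(Rational(-75, 2), 5) = Rational(-375, 2) ≈ -187.50)
Pow(Add(D, h), 2) = Pow(Add(Rational(-375, 2), 1650), 2) = Pow(Rational(2925, 2), 2) = Rational(8555625, 4)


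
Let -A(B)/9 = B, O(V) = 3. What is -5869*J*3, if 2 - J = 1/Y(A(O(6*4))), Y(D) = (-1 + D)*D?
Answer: -8868059/252 ≈ -35191.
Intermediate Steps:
A(B) = -9*B
Y(D) = D*(-1 + D)
J = 1511/756 (J = 2 - 1/((-9*3)*(-1 - 9*3)) = 2 - 1/((-27*(-1 - 27))) = 2 - 1/((-27*(-28))) = 2 - 1/756 = 1511/756 ≈ 1.9987)
-5869*J*3 = -8868059*3/756 = -5869*1511/252 = -8868059/252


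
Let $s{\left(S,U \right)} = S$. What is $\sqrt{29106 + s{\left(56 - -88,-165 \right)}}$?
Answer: $15 \sqrt{130} \approx 171.03$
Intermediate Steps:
$\sqrt{29106 + s{\left(56 - -88,-165 \right)}} = \sqrt{29106 + \left(56 - -88\right)} = \sqrt{29106 + \left(56 + 88\right)} = \sqrt{29106 + 144} = \sqrt{29250} = 15 \sqrt{130}$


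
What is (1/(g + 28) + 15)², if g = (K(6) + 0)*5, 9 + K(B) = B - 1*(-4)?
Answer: 246016/1089 ≈ 225.91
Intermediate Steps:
K(B) = -5 + B (K(B) = -9 + (B - 1*(-4)) = -9 + (B + 4) = -9 + (4 + B) = -5 + B)
g = 5 (g = ((-5 + 6) + 0)*5 = (1 + 0)*5 = 1*5 = 5)
(1/(g + 28) + 15)² = (1/(5 + 28) + 15)² = (1/33 + 15)² = (496/33)² = 246016/1089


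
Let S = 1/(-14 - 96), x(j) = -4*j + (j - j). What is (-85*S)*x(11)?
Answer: -34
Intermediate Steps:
x(j) = -4*j (x(j) = -4*j + 0 = -4*j)
S = -1/110 (S = 1/(-110) = -1/110 ≈ -0.0090909)
(-85*S)*x(11) = (-85*(-1/110))*(-4*11) = (17/22)*(-44) = -34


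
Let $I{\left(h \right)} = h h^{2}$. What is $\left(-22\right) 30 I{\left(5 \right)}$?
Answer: $-82500$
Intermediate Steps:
$I{\left(h \right)} = h^{3}$
$\left(-22\right) 30 I{\left(5 \right)} = \left(-22\right) 30 \cdot 5^{3} = \left(-660\right) 125 = -82500$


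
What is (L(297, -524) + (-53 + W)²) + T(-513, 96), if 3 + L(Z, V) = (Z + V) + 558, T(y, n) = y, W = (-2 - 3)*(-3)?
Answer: 1259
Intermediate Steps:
W = 15 (W = -5*(-3) = 15)
L(Z, V) = 555 + V + Z (L(Z, V) = -3 + ((Z + V) + 558) = -3 + ((V + Z) + 558) = -3 + (558 + V + Z) = 555 + V + Z)
(L(297, -524) + (-53 + W)²) + T(-513, 96) = ((555 - 524 + 297) + (-53 + 15)²) - 513 = (328 + (-38)²) - 513 = (328 + 1444) - 513 = 1772 - 513 = 1259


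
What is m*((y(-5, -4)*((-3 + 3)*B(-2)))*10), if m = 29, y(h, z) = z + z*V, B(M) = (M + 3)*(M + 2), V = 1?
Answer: 0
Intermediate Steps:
B(M) = (2 + M)*(3 + M) (B(M) = (3 + M)*(2 + M) = (2 + M)*(3 + M))
y(h, z) = 2*z (y(h, z) = z + z*1 = z + z = 2*z)
m*((y(-5, -4)*((-3 + 3)*B(-2)))*10) = 29*(((2*(-4))*((-3 + 3)*(6 + (-2)² + 5*(-2))))*10) = 29*(-0*(6 + 4 - 10)*10) = 29*(-0*0*10) = 29*(-8*0*10) = 29*(0*10) = 29*0 = 0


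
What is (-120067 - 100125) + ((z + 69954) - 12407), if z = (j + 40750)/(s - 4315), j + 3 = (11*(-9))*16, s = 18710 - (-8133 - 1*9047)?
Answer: -5135476712/31575 ≈ -1.6264e+5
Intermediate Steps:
s = 35890 (s = 18710 - (-8133 - 9047) = 18710 - 1*(-17180) = 18710 + 17180 = 35890)
j = -1587 (j = -3 + (11*(-9))*16 = -3 - 99*16 = -3 - 1584 = -1587)
z = 39163/31575 (z = (-1587 + 40750)/(35890 - 4315) = 39163/31575 ≈ 1.2403)
(-120067 - 100125) + ((z + 69954) - 12407) = (-120067 - 100125) + ((39163/31575 + 69954) - 12407) = -220192 + (2208836713/31575 - 12407) = -220192 + 1817085688/31575 = -5135476712/31575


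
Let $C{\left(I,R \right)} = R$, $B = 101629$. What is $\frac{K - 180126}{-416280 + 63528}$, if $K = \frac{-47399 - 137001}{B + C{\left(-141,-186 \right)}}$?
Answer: $\frac{9136353109}{17892110568} \approx 0.51064$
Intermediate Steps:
$K = - \frac{184400}{101443}$ ($K = \frac{-47399 - 137001}{101629 - 186} = - \frac{184400}{101443} \approx -1.8178$)
$\frac{K - 180126}{-416280 + 63528} = \frac{- \frac{184400}{101443} - 180126}{-416280 + 63528} = - \frac{18272706218}{101443 \left(-352752\right)} = \left(- \frac{18272706218}{101443}\right) \left(- \frac{1}{352752}\right) = \frac{9136353109}{17892110568}$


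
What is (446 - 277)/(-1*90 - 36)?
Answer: -169/126 ≈ -1.3413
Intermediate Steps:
(446 - 277)/(-1*90 - 36) = 169/(-90 - 36) = 169/(-126) = 169*(-1/126) = -169/126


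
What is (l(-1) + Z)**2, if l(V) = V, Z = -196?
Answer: 38809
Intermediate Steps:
(l(-1) + Z)**2 = (-1 - 196)**2 = (-197)**2 = 38809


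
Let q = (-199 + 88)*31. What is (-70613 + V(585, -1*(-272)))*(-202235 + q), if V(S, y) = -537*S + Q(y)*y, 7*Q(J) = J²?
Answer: -3585003021192/7 ≈ -5.1214e+11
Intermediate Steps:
Q(J) = J²/7
V(S, y) = -537*S + y³/7 (V(S, y) = -537*S + (y²/7)*y = -537*S + y³/7)
q = -3441 (q = -111*31 = -3441)
(-70613 + V(585, -1*(-272)))*(-202235 + q) = (-70613 + (-537*585 + (-1*(-272))³/7))*(-202235 - 3441) = (-70613 + (-314145 + (⅐)*272³))*(-205676) = (-70613 + (-314145 + (⅐)*20123648))*(-205676) = (-70613 + (-314145 + 20123648/7))*(-205676) = (-70613 + 17924633/7)*(-205676) = (17430342/7)*(-205676) = -3585003021192/7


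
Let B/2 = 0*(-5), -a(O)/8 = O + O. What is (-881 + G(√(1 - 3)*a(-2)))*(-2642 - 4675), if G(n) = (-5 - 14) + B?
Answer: 6585300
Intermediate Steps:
a(O) = -16*O (a(O) = -8*(O + O) = -16*O)
B = 0 (B = 2*(0*(-5)) = 2*0 = 0)
G(n) = -19 (G(n) = (-5 - 14) + 0 = -19 + 0 = -19)
(-881 + G(√(1 - 3)*a(-2)))*(-2642 - 4675) = (-881 - 19)*(-2642 - 4675) = -900*(-7317) = 6585300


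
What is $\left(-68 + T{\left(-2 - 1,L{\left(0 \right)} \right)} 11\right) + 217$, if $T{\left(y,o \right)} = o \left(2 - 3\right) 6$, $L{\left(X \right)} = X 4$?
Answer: $149$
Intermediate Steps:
$L{\left(X \right)} = 4 X$
$T{\left(y,o \right)} = - 6 o$ ($T{\left(y,o \right)} = o \left(-1\right) 6 = - o 6 = - 6 o$)
$\left(-68 + T{\left(-2 - 1,L{\left(0 \right)} \right)} 11\right) + 217 = \left(-68 + - 6 \cdot 4 \cdot 0 \cdot 11\right) + 217 = \left(-68 + \left(-6\right) 0 \cdot 11\right) + 217 = \left(-68 + 0 \cdot 11\right) + 217 = \left(-68 + 0\right) + 217 = -68 + 217 = 149$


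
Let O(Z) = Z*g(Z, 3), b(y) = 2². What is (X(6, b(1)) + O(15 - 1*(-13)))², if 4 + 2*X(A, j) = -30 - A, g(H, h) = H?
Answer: 583696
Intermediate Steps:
b(y) = 4
O(Z) = Z² (O(Z) = Z*Z = Z²)
X(A, j) = -17 - A/2 (X(A, j) = -2 + (-30 - A)/2 = -2 + (-15 - A/2) = -17 - A/2)
(X(6, b(1)) + O(15 - 1*(-13)))² = ((-17 - ½*6) + (15 - 1*(-13))²)² = ((-17 - 3) + (15 + 13)²)² = (-20 + 28²)² = (-20 + 784)² = 764² = 583696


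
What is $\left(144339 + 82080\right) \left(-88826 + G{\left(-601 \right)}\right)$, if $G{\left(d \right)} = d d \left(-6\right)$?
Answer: $-510808509408$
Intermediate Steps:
$G{\left(d \right)} = - 6 d^{2}$ ($G{\left(d \right)} = d^{2} \left(-6\right) = - 6 d^{2}$)
$\left(144339 + 82080\right) \left(-88826 + G{\left(-601 \right)}\right) = \left(144339 + 82080\right) \left(-88826 - 6 \left(-601\right)^{2}\right) = 226419 \left(-88826 - 2167206\right) = 226419 \left(-2256032\right) = -510808509408$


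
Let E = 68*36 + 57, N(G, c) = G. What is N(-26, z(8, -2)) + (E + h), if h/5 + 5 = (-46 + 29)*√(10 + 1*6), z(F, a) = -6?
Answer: 2114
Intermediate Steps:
E = 2505 (E = 2448 + 57 = 2505)
h = -365 (h = -25 + 5*((-46 + 29)*√(10 + 1*6)) = -25 + 5*(-17*√(10 + 6)) = -25 + 5*(-17*√16) = -25 + 5*(-17*4) = -25 + 5*(-68) = -25 - 340 = -365)
N(-26, z(8, -2)) + (E + h) = -26 + (2505 - 365) = -26 + 2140 = 2114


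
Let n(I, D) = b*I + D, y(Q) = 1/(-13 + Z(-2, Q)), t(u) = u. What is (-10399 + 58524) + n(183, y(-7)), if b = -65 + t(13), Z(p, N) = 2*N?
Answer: 1042442/27 ≈ 38609.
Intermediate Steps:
b = -52 (b = -65 + 13 = -52)
y(Q) = 1/(-13 + 2*Q)
n(I, D) = D - 52*I (n(I, D) = -52*I + D = D - 52*I)
(-10399 + 58524) + n(183, y(-7)) = (-10399 + 58524) + (1/(-13 + 2*(-7)) - 52*183) = 48125 + (1/(-13 - 14) - 9516) = 48125 + (1/(-27) - 9516) = 48125 + (-1/27 - 9516) = 48125 - 256933/27 = 1042442/27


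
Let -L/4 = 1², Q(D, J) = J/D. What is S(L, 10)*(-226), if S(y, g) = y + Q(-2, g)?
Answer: 2034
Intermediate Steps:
L = -4 (L = -4*1² = -4*1 = -4)
S(y, g) = y - g/2 (S(y, g) = y + g/(-2) = y + g*(-½) = y - g/2)
S(L, 10)*(-226) = (-4 - ½*10)*(-226) = (-4 - 5)*(-226) = -9*(-226) = 2034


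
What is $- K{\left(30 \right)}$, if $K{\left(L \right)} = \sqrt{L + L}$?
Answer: $- 2 \sqrt{15} \approx -7.746$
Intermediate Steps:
$K{\left(L \right)} = \sqrt{2} \sqrt{L}$ ($K{\left(L \right)} = \sqrt{2 L} = \sqrt{2} \sqrt{L}$)
$- K{\left(30 \right)} = - \sqrt{2} \sqrt{30} = - 2 \sqrt{15}$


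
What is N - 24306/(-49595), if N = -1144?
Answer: -56712374/49595 ≈ -1143.5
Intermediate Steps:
N - 24306/(-49595) = -1144 - 24306/(-49595) = -1144 - 24306*(-1/49595) = -1144 + 24306/49595 = -56712374/49595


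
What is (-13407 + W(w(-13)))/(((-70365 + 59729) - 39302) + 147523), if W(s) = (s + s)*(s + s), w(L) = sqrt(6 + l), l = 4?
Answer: -13367/97585 ≈ -0.13698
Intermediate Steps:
w(L) = sqrt(10) (w(L) = sqrt(6 + 4) = sqrt(10))
W(s) = 4*s**2 (W(s) = (2*s)*(2*s) = 4*s**2)
(-13407 + W(w(-13)))/(((-70365 + 59729) - 39302) + 147523) = (-13407 + 4*(sqrt(10))**2)/(((-70365 + 59729) - 39302) + 147523) = (-13407 + 4*10)/((-10636 - 39302) + 147523) = (-13407 + 40)/(-49938 + 147523) = -13367/97585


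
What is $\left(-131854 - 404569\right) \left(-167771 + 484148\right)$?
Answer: $-169711899471$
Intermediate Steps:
$\left(-131854 - 404569\right) \left(-167771 + 484148\right) = \left(-536423\right) 316377 = -169711899471$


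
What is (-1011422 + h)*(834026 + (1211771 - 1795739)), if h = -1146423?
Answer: -539586405010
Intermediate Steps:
(-1011422 + h)*(834026 + (1211771 - 1795739)) = (-1011422 - 1146423)*(834026 + (1211771 - 1795739)) = -2157845*(834026 - 583968) = -2157845*250058 = -539586405010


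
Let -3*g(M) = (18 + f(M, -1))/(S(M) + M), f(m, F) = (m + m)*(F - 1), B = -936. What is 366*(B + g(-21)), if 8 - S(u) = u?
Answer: -688263/2 ≈ -3.4413e+5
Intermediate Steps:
f(m, F) = 2*m*(-1 + F) (f(m, F) = (2*m)*(-1 + F) = 2*m*(-1 + F))
S(u) = 8 - u
g(M) = -¾ + M/6 (g(M) = -(18 + 2*M*(-1 - 1))/(3*((8 - M) + M)) = -(18 + 2*M*(-2))/(3*8) = -(18 - 4*M)/(3*8) = -(9/4 - M/2)/3 = -¾ + M/6)
366*(B + g(-21)) = 366*(-936 + (-¾ + (⅙)*(-21))) = 366*(-936 + (-¾ - 7/2)) = 366*(-936 - 17/4) = 366*(-3761/4) = -688263/2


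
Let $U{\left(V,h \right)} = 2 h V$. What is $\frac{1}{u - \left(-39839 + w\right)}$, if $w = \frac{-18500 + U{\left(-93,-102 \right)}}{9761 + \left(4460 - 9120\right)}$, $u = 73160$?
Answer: $\frac{5101}{576407427} \approx 8.8496 \cdot 10^{-6}$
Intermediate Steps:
$U{\left(V,h \right)} = 2 V h$
$w = \frac{472}{5101}$ ($w = \frac{-18500 + 2 \left(-93\right) \left(-102\right)}{9761 + \left(4460 - 9120\right)} = \frac{-18500 + 18972}{9761 - 4660} = \frac{472}{5101} \approx 0.092531$)
$\frac{1}{u - \left(-39839 + w\right)} = \frac{1}{73160 + \left(39839 - \frac{472}{5101}\right)} = \frac{1}{73160 + \frac{203218267}{5101}} = \frac{1}{\frac{576407427}{5101}} = \frac{5101}{576407427}$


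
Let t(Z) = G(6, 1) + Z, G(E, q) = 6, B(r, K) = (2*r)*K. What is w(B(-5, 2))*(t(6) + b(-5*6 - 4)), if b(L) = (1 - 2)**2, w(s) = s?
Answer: -260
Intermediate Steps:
B(r, K) = 2*K*r
b(L) = 1 (b(L) = (-1)**2 = 1)
t(Z) = 6 + Z
w(B(-5, 2))*(t(6) + b(-5*6 - 4)) = (2*2*(-5))*((6 + 6) + 1) = -20*(12 + 1) = -20*13 = -260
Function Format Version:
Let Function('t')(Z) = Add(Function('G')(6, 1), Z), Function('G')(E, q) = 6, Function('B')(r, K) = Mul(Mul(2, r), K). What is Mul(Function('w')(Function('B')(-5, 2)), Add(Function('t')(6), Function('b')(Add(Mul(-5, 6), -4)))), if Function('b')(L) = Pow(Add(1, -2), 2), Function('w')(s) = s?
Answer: -260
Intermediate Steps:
Function('B')(r, K) = Mul(2, K, r)
Function('b')(L) = 1 (Function('b')(L) = Pow(-1, 2) = 1)
Function('t')(Z) = Add(6, Z)
Mul(Function('w')(Function('B')(-5, 2)), Add(Function('t')(6), Function('b')(Add(Mul(-5, 6), -4)))) = Mul(Mul(2, 2, -5), Add(Add(6, 6), 1)) = Mul(-20, Add(12, 1)) = Mul(-20, 13) = -260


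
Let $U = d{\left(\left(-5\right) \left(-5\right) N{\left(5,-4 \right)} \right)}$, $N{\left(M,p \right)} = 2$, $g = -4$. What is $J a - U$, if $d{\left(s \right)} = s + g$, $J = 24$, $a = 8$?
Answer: $146$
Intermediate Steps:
$d{\left(s \right)} = -4 + s$ ($d{\left(s \right)} = s - 4 = -4 + s$)
$U = 46$ ($U = -4 + \left(-5\right) \left(-5\right) 2 = -4 + 25 \cdot 2 = -4 + 50 = 46$)
$J a - U = 24 \cdot 8 - 46 = 192 - 46 = 146$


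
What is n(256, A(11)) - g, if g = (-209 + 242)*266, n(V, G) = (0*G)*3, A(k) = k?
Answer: -8778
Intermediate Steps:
n(V, G) = 0 (n(V, G) = 0*3 = 0)
g = 8778 (g = 33*266 = 8778)
n(256, A(11)) - g = 0 - 1*8778 = 0 - 8778 = -8778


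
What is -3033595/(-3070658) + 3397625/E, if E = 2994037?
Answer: 19515640060265/9193663666346 ≈ 2.1227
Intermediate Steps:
-3033595/(-3070658) + 3397625/E = -3033595/(-3070658) + 3397625/2994037 = -3033595*(-1/3070658) + 3397625*(1/2994037) = 3033595/3070658 + 3397625/2994037 = 19515640060265/9193663666346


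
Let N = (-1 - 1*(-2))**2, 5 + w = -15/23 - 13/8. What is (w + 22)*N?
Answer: 2709/184 ≈ 14.723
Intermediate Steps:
w = -1339/184 (w = -5 + (-15/23 - 13/8) = -5 - 419/184 = -1339/184 ≈ -7.2772)
N = 1 (N = (-1 + 2)**2 = 1**2 = 1)
(w + 22)*N = (-1339/184 + 22)*1 = (2709/184)*1 = 2709/184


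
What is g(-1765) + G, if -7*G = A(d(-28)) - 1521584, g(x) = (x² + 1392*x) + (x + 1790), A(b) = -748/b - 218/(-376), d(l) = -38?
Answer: 21896909145/25004 ≈ 8.7574e+5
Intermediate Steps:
A(b) = 109/188 - 748/b (A(b) = -748/b - 218*(-1/376) = -748/b + 109/188 = 109/188 - 748/b)
g(x) = 1790 + x² + 1393*x (g(x) = (x² + 1392*x) + (1790 + x) = 1790 + x² + 1393*x)
G = 5435025665/25004 (G = -((109/188 - 748/(-38)) - 1521584)/7 = -((109/188 - 748*(-1/38)) - 1521584)/7 = -((109/188 + 374/19) - 1521584)/7 = -(72383/3572 - 1521584)/7 = -⅐*(-5435025665/3572) = 5435025665/25004 ≈ 2.1737e+5)
g(-1765) + G = (1790 + (-1765)² + 1393*(-1765)) + 5435025665/25004 = (1790 + 3115225 - 2458645) + 5435025665/25004 = 658370 + 5435025665/25004 = 21896909145/25004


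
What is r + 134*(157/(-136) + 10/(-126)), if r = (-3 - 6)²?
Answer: -361253/4284 ≈ -84.326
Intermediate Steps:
r = 81 (r = (-9)² = 81)
r + 134*(157/(-136) + 10/(-126)) = 81 + 134*(157/(-136) + 10/(-126)) = 81 + 134*(157*(-1/136) + 10*(-1/126)) = 81 + 134*(-157/136 - 5/63) = 81 + 134*(-10571/8568) = 81 - 708257/4284 = -361253/4284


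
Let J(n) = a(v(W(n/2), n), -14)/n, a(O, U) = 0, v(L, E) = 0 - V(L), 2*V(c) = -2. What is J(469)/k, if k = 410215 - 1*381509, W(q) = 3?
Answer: 0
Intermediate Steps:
V(c) = -1 (V(c) = (1/2)*(-2) = -1)
v(L, E) = 1 (v(L, E) = 0 - 1*(-1) = 0 + 1 = 1)
k = 28706 (k = 410215 - 381509 = 28706)
J(n) = 0 (J(n) = 0/n = 0)
J(469)/k = 0/28706 = 0*(1/28706) = 0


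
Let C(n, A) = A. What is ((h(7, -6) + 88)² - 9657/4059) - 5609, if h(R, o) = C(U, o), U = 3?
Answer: 501792/451 ≈ 1112.6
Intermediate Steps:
h(R, o) = o
((h(7, -6) + 88)² - 9657/4059) - 5609 = ((-6 + 88)² - 9657/4059) - 5609 = (82² - 9657*1/4059) - 5609 = (6724 - 1073/451) - 5609 = 3031451/451 - 5609 = 501792/451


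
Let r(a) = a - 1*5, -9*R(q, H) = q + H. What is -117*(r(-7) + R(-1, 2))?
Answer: 1417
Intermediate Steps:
R(q, H) = -H/9 - q/9 (R(q, H) = -(q + H)/9 = -(H + q)/9 = -H/9 - q/9)
r(a) = -5 + a (r(a) = a - 5 = -5 + a)
-117*(r(-7) + R(-1, 2)) = -117*((-5 - 7) + (-⅑*2 - ⅑*(-1))) = -117*(-12 + (-2/9 + ⅑)) = -117*(-12 - ⅑) = -117*(-109/9) = 1417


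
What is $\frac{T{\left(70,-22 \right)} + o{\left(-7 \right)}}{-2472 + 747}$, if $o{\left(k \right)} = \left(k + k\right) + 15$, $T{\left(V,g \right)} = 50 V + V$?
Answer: $- \frac{3571}{1725} \approx -2.0701$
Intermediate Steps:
$T{\left(V,g \right)} = 51 V$
$o{\left(k \right)} = 15 + 2 k$ ($o{\left(k \right)} = 2 k + 15 = 15 + 2 k$)
$\frac{T{\left(70,-22 \right)} + o{\left(-7 \right)}}{-2472 + 747} = \frac{51 \cdot 70 + \left(15 + 2 \left(-7\right)\right)}{-2472 + 747} = \frac{3570 + \left(15 - 14\right)}{-1725} = \left(3570 + 1\right) \left(- \frac{1}{1725}\right) = 3571 \left(- \frac{1}{1725}\right) = - \frac{3571}{1725}$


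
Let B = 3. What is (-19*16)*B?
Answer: -912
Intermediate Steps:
(-19*16)*B = -19*16*3 = -304*3 = -912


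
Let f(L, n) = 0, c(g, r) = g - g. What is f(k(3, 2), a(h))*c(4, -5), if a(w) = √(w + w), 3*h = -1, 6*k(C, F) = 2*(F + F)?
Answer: 0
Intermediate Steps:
k(C, F) = 2*F/3 (k(C, F) = (2*(F + F))/6 = (2*(2*F))/6 = (4*F)/6 = 2*F/3)
h = -⅓ (h = (⅓)*(-1) = -⅓ ≈ -0.33333)
a(w) = √2*√w (a(w) = √(2*w) = √2*√w)
c(g, r) = 0
f(k(3, 2), a(h))*c(4, -5) = 0*0 = 0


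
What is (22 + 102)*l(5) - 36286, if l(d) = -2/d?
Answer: -181678/5 ≈ -36336.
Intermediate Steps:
(22 + 102)*l(5) - 36286 = (22 + 102)*(-2/5) - 36286 = 124*(-2*1/5) - 36286 = 124*(-2/5) - 36286 = -248/5 - 36286 = -181678/5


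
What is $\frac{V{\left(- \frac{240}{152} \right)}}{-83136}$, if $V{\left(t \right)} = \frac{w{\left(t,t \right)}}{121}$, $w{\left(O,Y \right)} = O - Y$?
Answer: $0$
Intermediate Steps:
$V{\left(t \right)} = 0$ ($V{\left(t \right)} = \frac{t - t}{121} = 0 \cdot \frac{1}{121} = 0$)
$\frac{V{\left(- \frac{240}{152} \right)}}{-83136} = \frac{0}{-83136} = 0 \left(- \frac{1}{83136}\right) = 0$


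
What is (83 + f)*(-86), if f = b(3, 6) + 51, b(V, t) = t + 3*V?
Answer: -12814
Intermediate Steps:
f = 66 (f = (6 + 3*3) + 51 = (6 + 9) + 51 = 15 + 51 = 66)
(83 + f)*(-86) = (83 + 66)*(-86) = 149*(-86) = -12814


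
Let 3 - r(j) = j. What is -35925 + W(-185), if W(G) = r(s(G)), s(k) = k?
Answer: -35737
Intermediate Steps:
r(j) = 3 - j
W(G) = 3 - G
-35925 + W(-185) = -35925 + (3 - 1*(-185)) = -35925 + (3 + 185) = -35925 + 188 = -35737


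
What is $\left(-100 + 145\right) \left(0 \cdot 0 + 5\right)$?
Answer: $225$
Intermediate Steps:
$\left(-100 + 145\right) \left(0 \cdot 0 + 5\right) = 45 \left(0 + 5\right) = 45 \cdot 5 = 225$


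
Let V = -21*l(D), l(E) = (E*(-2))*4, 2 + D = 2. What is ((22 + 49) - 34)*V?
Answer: 0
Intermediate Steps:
D = 0 (D = -2 + 2 = 0)
l(E) = -8*E (l(E) = -2*E*4 = -8*E)
V = 0 (V = -(-168)*0 = -21*0 = 0)
((22 + 49) - 34)*V = ((22 + 49) - 34)*0 = (71 - 34)*0 = 37*0 = 0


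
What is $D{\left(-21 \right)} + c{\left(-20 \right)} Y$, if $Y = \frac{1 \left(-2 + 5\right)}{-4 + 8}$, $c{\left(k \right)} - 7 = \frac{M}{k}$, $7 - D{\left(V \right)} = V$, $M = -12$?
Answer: $\frac{337}{10} \approx 33.7$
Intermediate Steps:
$D{\left(V \right)} = 7 - V$
$c{\left(k \right)} = 7 - \frac{12}{k}$
$Y = \frac{3}{4}$ ($Y = \frac{1 \cdot 3}{4} = \frac{1}{4} \cdot 3 = \frac{3}{4} \approx 0.75$)
$D{\left(-21 \right)} + c{\left(-20 \right)} Y = \left(7 - -21\right) + \left(7 - \frac{12}{-20}\right) \frac{3}{4} = \left(7 + 21\right) + \left(7 - - \frac{3}{5}\right) \frac{3}{4} = 28 + \left(7 + \frac{3}{5}\right) \frac{3}{4} = 28 + \frac{38}{5} \cdot \frac{3}{4} = 28 + \frac{57}{10} = \frac{337}{10}$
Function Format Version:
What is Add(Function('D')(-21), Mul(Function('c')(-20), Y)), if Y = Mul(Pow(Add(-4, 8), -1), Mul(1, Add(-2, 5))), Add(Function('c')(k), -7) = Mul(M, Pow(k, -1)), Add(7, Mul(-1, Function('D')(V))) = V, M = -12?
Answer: Rational(337, 10) ≈ 33.700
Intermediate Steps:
Function('D')(V) = Add(7, Mul(-1, V))
Function('c')(k) = Add(7, Mul(-12, Pow(k, -1)))
Y = Rational(3, 4) (Y = Mul(Pow(4, -1), Mul(1, 3)) = Mul(Rational(1, 4), 3) = Rational(3, 4) ≈ 0.75000)
Add(Function('D')(-21), Mul(Function('c')(-20), Y)) = Add(Add(7, Mul(-1, -21)), Mul(Add(7, Mul(-12, Pow(-20, -1))), Rational(3, 4))) = Add(Add(7, 21), Mul(Add(7, Mul(-12, Rational(-1, 20))), Rational(3, 4))) = Add(28, Mul(Add(7, Rational(3, 5)), Rational(3, 4))) = Add(28, Mul(Rational(38, 5), Rational(3, 4))) = Add(28, Rational(57, 10)) = Rational(337, 10)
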